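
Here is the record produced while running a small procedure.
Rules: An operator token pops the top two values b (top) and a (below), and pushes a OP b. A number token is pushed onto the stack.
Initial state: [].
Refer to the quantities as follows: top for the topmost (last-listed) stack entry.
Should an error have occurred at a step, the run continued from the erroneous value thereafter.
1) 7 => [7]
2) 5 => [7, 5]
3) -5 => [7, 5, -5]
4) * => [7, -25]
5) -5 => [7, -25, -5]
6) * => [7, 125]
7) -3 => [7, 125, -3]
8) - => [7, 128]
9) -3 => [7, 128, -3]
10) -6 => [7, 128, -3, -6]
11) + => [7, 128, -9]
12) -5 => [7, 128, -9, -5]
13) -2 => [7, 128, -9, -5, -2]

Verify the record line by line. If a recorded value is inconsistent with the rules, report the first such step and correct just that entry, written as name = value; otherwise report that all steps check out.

no error

Recomputing the run from the initial state:
step 1: [7]
step 2: [7, 5]
step 3: [7, 5, -5]
step 4: [7, -25]
step 5: [7, -25, -5]
step 6: [7, 125]
step 7: [7, 125, -3]
step 8: [7, 128]
step 9: [7, 128, -3]
step 10: [7, 128, -3, -6]
step 11: [7, 128, -9]
step 12: [7, 128, -9, -5]
step 13: [7, 128, -9, -5, -2]
This matches the record at every step.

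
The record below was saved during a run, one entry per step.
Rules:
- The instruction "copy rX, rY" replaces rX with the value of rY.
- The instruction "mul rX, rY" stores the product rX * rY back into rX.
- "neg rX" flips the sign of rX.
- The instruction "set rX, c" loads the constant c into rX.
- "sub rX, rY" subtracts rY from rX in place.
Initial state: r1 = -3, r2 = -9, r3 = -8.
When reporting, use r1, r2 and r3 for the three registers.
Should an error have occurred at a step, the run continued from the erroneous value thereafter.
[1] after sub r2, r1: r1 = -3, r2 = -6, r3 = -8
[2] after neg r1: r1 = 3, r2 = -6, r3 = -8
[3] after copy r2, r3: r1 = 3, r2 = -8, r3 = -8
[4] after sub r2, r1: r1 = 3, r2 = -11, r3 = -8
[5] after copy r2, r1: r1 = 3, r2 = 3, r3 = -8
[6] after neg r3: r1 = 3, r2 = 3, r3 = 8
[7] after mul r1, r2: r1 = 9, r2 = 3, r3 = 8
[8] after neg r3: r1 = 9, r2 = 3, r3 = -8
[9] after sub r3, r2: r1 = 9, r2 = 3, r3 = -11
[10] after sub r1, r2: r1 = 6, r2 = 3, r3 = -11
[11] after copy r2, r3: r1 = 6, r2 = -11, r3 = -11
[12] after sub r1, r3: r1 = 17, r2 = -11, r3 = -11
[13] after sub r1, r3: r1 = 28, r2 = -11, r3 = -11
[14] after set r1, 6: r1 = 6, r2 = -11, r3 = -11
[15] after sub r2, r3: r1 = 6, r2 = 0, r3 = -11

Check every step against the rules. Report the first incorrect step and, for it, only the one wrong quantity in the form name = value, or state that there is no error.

no error

Recomputing the run from the initial state:
step 1: r1 = -3, r2 = -6, r3 = -8
step 2: r1 = 3, r2 = -6, r3 = -8
step 3: r1 = 3, r2 = -8, r3 = -8
step 4: r1 = 3, r2 = -11, r3 = -8
step 5: r1 = 3, r2 = 3, r3 = -8
step 6: r1 = 3, r2 = 3, r3 = 8
step 7: r1 = 9, r2 = 3, r3 = 8
step 8: r1 = 9, r2 = 3, r3 = -8
step 9: r1 = 9, r2 = 3, r3 = -11
step 10: r1 = 6, r2 = 3, r3 = -11
step 11: r1 = 6, r2 = -11, r3 = -11
step 12: r1 = 17, r2 = -11, r3 = -11
step 13: r1 = 28, r2 = -11, r3 = -11
step 14: r1 = 6, r2 = -11, r3 = -11
step 15: r1 = 6, r2 = 0, r3 = -11
This matches the record at every step.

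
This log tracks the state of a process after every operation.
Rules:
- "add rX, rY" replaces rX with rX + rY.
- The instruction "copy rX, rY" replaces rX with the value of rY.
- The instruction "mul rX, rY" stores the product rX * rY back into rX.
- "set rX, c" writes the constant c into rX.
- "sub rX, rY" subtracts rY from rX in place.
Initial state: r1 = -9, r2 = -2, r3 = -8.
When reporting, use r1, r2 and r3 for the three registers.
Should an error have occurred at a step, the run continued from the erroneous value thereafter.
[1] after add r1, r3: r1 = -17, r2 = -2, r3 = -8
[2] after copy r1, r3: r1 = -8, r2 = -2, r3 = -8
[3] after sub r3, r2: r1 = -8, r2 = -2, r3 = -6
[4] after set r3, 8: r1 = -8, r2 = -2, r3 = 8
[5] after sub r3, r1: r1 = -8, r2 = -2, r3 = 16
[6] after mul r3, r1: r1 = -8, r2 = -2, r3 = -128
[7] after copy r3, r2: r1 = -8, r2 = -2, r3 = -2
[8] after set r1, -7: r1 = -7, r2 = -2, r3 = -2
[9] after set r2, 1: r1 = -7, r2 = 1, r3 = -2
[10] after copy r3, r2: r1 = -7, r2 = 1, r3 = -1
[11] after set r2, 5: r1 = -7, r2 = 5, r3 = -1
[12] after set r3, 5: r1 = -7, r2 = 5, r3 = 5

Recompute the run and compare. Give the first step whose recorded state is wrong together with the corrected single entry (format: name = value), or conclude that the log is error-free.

Recomputing the run from the initial state:
step 1: r1 = -17, r2 = -2, r3 = -8
step 2: r1 = -8, r2 = -2, r3 = -8
step 3: r1 = -8, r2 = -2, r3 = -6
step 4: r1 = -8, r2 = -2, r3 = 8
step 5: r1 = -8, r2 = -2, r3 = 16
step 6: r1 = -8, r2 = -2, r3 = -128
step 7: r1 = -8, r2 = -2, r3 = -2
step 8: r1 = -7, r2 = -2, r3 = -2
step 9: r1 = -7, r2 = 1, r3 = -2
step 10: r1 = -7, r2 = 1, r3 = 1
step 11: r1 = -7, r2 = 5, r3 = 1
step 12: r1 = -7, r2 = 5, r3 = 5
The first disagreement with the log is at step 10, where the value should be r3 = 1.

step 10, r3 = 1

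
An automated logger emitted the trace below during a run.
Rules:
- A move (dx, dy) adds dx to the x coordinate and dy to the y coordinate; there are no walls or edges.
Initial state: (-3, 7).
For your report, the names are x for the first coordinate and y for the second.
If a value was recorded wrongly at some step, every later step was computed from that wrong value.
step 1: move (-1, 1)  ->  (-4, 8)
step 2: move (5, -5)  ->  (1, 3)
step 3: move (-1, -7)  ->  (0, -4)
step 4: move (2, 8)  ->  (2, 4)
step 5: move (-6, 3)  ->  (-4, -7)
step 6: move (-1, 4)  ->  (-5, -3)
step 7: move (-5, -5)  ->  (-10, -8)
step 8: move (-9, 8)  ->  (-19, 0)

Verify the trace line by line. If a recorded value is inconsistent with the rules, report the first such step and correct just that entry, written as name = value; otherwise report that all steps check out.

step 5, y = 7

Recomputing the run from the initial state:
step 1: x = -4, y = 8
step 2: x = 1, y = 3
step 3: x = 0, y = -4
step 4: x = 2, y = 4
step 5: x = -4, y = 7
step 6: x = -5, y = 11
step 7: x = -10, y = 6
step 8: x = -19, y = 14
The first disagreement with the trace is at step 5, where the value should be y = 7.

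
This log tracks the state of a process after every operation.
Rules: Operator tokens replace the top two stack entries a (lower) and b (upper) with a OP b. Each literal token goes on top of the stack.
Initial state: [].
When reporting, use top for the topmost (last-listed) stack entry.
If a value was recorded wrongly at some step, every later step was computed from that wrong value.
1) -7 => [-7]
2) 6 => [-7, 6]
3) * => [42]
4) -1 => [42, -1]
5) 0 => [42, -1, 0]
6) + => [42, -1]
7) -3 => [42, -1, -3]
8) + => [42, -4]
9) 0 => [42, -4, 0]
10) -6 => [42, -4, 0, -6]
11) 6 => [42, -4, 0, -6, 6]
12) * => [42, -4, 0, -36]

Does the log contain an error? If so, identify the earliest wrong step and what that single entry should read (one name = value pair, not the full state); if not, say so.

step 3, top = -42

Recomputing the run from the initial state:
step 1: [-7]
step 2: [-7, 6]
step 3: [-42]
step 4: [-42, -1]
step 5: [-42, -1, 0]
step 6: [-42, -1]
step 7: [-42, -1, -3]
step 8: [-42, -4]
step 9: [-42, -4, 0]
step 10: [-42, -4, 0, -6]
step 11: [-42, -4, 0, -6, 6]
step 12: [-42, -4, 0, -36]
The first disagreement with the log is at step 3, where the value should be top = -42.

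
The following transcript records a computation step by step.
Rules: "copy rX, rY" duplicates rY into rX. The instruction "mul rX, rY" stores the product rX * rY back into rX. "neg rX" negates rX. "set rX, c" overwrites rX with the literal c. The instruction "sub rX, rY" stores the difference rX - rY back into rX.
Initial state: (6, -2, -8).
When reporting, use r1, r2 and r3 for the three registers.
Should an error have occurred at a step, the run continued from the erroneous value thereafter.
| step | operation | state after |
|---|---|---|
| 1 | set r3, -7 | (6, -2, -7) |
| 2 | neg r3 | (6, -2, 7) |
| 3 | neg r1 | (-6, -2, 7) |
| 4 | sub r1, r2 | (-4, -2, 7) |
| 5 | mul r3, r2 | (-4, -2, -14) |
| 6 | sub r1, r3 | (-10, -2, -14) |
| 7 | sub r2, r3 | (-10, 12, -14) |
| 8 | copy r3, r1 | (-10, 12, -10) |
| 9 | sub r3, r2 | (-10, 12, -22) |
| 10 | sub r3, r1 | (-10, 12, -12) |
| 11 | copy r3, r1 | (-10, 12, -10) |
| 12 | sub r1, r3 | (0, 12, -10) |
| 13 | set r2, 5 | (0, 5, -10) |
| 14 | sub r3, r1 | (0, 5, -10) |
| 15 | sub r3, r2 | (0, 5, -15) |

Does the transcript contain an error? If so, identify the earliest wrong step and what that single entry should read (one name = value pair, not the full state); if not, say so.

step 6, r1 = 10

Step 1: r3 = -7 — same as recorded.
Step 2: r3 = -(-7) = 7 — no discrepancy.
Step 3: r1 = -(6) = -6 — verified.
Step 4: r1 = -6 - -2 = -4 — in agreement.
Step 5: r3 = 7 * -2 = -14 — matches.
Step 6: r1 = -4 - -14 = 10 — the recorded entry deviates here.
First incorrect step: 6; the correct value is r1 = 10.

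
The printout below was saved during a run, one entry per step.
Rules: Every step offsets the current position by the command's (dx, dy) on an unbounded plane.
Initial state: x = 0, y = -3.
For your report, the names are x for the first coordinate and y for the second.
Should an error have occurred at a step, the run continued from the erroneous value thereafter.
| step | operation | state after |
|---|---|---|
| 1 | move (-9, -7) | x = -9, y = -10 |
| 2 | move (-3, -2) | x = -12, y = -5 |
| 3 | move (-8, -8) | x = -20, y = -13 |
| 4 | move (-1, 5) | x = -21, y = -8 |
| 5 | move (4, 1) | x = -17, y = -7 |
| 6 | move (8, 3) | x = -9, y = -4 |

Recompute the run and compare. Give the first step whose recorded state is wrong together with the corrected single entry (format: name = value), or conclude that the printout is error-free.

Step 1: x = 0 + (-9) = -9, y = -3 + (-7) = -10 — same as recorded.
Step 2: x = -9 + (-3) = -12, y = -10 + (-2) = -12 — first mismatch against the printout.
First deviation found at step 2; the corrected entry is y = -12.

step 2, y = -12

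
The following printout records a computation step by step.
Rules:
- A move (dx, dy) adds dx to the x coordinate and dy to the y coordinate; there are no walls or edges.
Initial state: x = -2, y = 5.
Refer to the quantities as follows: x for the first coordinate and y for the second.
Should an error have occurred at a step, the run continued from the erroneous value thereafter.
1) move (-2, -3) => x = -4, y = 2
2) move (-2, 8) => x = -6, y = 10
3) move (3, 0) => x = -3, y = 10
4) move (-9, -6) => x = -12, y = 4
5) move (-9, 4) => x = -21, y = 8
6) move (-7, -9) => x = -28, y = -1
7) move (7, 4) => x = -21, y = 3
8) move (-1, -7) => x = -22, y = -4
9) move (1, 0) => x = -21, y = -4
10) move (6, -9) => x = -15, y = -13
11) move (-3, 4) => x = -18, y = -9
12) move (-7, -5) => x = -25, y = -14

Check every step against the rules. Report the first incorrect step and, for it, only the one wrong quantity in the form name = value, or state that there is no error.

no error

Recomputing the run from the initial state:
step 1: x = -4, y = 2
step 2: x = -6, y = 10
step 3: x = -3, y = 10
step 4: x = -12, y = 4
step 5: x = -21, y = 8
step 6: x = -28, y = -1
step 7: x = -21, y = 3
step 8: x = -22, y = -4
step 9: x = -21, y = -4
step 10: x = -15, y = -13
step 11: x = -18, y = -9
step 12: x = -25, y = -14
This matches the printout at every step.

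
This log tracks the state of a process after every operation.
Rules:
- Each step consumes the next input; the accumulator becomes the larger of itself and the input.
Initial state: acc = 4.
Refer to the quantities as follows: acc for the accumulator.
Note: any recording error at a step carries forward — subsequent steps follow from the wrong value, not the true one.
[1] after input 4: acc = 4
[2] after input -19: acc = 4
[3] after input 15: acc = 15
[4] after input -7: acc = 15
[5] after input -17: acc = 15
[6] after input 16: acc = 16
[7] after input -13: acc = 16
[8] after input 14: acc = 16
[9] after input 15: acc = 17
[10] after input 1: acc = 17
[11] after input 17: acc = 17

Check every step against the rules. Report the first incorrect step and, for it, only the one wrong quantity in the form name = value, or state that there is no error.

step 9, acc = 16

Recomputing the run from the initial state:
step 1: acc = 4
step 2: acc = 4
step 3: acc = 15
step 4: acc = 15
step 5: acc = 15
step 6: acc = 16
step 7: acc = 16
step 8: acc = 16
step 9: acc = 16
step 10: acc = 16
step 11: acc = 17
The first disagreement with the log is at step 9, where the value should be acc = 16.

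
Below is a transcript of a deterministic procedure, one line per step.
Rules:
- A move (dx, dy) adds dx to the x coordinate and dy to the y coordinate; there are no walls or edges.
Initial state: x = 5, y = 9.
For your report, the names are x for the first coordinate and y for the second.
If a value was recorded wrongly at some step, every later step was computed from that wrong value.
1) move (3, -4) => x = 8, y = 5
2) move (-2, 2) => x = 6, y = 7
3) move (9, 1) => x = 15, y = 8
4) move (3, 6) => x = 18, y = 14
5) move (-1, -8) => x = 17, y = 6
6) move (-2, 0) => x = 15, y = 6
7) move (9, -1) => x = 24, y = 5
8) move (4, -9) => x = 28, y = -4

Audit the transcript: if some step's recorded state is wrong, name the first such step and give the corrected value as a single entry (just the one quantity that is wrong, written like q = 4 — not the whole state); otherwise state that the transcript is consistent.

no error

Step 1: x = 5 + (3) = 8, y = 9 + (-4) = 5 — exactly as logged.
Step 2: x = 8 + (-2) = 6, y = 5 + (2) = 7 — consistent with the transcript.
Step 3: x = 6 + (9) = 15, y = 7 + (1) = 8 — in agreement.
Step 4: x = 15 + (3) = 18, y = 8 + (6) = 14 — exactly as logged.
Step 5: x = 18 + (-1) = 17, y = 14 + (-8) = 6 — no discrepancy.
Step 6: x = 17 + (-2) = 15, y = 6 + (0) = 6 — checks out.
Step 7: x = 15 + (9) = 24, y = 6 + (-1) = 5 — checks out.
Step 8: x = 24 + (4) = 28, y = 5 + (-9) = -4 — same as recorded.
Every step is consistent.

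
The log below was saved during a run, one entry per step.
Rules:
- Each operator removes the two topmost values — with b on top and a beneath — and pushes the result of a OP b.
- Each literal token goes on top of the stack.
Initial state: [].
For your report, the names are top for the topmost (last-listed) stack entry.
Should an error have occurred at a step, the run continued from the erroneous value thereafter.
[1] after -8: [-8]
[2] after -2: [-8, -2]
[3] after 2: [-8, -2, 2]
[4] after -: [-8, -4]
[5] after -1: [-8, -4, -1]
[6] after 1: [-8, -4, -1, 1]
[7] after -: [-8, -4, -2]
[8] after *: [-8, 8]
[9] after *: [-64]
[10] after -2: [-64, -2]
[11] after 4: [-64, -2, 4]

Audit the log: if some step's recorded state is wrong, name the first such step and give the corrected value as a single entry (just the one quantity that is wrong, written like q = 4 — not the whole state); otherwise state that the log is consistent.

step 1: push -8: top = -8 -> exactly as logged
step 2: push -2: top = -2 -> confirmed correct
step 3: push 2: top = 2 -> agrees with the log
step 4: -2 - 2 = -4 -> agrees with the log
step 5: push -1: top = -1 -> verified
step 6: push 1: top = 1 -> agrees with the log
step 7: -1 - 1 = -2 -> checks out
step 8: -4 * -2 = 8 -> agrees with the log
step 9: -8 * 8 = -64 -> checks out
step 10: push -2: top = -2 -> matches
step 11: push 4: top = 4 -> verified
All entries verified; no error found.

no error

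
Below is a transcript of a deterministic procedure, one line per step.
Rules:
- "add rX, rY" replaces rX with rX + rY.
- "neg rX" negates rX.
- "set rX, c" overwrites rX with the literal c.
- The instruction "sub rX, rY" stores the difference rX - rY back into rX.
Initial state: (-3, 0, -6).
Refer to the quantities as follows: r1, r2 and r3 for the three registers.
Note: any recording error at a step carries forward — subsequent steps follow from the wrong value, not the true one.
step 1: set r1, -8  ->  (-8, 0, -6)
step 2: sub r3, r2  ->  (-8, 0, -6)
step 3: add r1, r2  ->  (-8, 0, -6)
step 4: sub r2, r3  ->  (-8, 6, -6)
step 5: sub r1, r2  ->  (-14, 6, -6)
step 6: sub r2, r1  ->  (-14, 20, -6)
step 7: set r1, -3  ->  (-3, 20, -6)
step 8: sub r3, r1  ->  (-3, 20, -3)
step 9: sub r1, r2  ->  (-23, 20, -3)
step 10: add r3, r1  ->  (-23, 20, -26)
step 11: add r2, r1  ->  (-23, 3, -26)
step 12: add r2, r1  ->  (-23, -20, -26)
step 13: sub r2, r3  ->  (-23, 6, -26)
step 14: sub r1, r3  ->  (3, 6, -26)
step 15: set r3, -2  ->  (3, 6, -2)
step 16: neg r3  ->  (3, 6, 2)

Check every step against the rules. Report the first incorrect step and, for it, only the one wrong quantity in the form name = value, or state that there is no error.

Recomputing the run from the initial state:
step 1: r1 = -8, r2 = 0, r3 = -6
step 2: r1 = -8, r2 = 0, r3 = -6
step 3: r1 = -8, r2 = 0, r3 = -6
step 4: r1 = -8, r2 = 6, r3 = -6
step 5: r1 = -14, r2 = 6, r3 = -6
step 6: r1 = -14, r2 = 20, r3 = -6
step 7: r1 = -3, r2 = 20, r3 = -6
step 8: r1 = -3, r2 = 20, r3 = -3
step 9: r1 = -23, r2 = 20, r3 = -3
step 10: r1 = -23, r2 = 20, r3 = -26
step 11: r1 = -23, r2 = -3, r3 = -26
step 12: r1 = -23, r2 = -26, r3 = -26
step 13: r1 = -23, r2 = 0, r3 = -26
step 14: r1 = 3, r2 = 0, r3 = -26
step 15: r1 = 3, r2 = 0, r3 = -2
step 16: r1 = 3, r2 = 0, r3 = 2
The first disagreement with the transcript is at step 11, where the value should be r2 = -3.

step 11, r2 = -3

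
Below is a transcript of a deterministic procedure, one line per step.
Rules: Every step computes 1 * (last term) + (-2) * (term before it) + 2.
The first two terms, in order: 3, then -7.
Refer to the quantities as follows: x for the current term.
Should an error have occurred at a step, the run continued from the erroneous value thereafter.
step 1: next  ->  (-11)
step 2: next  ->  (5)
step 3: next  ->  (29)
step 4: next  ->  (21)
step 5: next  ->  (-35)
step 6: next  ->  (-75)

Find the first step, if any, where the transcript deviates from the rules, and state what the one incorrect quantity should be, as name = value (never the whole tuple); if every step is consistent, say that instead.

no error

Recomputing the run from the initial state:
step 1: x = -11
step 2: x = 5
step 3: x = 29
step 4: x = 21
step 5: x = -35
step 6: x = -75
This matches the transcript at every step.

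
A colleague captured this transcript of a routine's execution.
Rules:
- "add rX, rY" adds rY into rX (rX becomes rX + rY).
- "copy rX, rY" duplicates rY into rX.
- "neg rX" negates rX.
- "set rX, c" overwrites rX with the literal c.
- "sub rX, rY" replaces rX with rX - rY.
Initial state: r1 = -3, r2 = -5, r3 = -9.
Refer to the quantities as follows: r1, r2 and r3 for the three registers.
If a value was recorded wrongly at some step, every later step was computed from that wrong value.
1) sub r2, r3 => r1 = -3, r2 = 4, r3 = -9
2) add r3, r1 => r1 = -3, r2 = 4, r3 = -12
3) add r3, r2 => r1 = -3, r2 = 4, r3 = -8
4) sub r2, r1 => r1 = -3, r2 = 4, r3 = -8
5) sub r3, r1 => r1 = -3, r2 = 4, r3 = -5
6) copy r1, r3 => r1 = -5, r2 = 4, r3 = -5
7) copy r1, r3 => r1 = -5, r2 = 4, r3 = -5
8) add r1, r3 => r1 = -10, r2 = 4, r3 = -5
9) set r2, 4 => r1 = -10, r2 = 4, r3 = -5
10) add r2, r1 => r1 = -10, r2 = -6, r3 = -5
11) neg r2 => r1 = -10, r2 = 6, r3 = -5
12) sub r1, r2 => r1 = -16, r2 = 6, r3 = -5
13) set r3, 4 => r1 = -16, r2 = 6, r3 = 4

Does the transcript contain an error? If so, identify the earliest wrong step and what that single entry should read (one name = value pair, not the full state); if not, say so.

step 1: r2 = -5 - -9 = 4 -> confirmed correct
step 2: r3 = -9 + -3 = -12 -> exactly as logged
step 3: r3 = -12 + 4 = -8 -> consistent with the transcript
step 4: r2 = 4 - -3 = 7 -> a discrepancy with the transcript
First incorrect step: 4; the correct value is r2 = 7.

step 4, r2 = 7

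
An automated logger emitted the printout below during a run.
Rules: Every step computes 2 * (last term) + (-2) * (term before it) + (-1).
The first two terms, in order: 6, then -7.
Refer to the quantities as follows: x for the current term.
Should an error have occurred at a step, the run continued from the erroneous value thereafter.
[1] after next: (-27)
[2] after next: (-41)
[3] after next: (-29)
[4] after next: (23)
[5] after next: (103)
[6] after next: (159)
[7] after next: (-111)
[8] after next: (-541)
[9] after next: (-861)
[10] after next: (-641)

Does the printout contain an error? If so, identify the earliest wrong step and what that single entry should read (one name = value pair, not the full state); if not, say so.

Recomputing the run from the initial state:
step 1: x = -27
step 2: x = -41
step 3: x = -29
step 4: x = 23
step 5: x = 103
step 6: x = 159
step 7: x = 111
step 8: x = -97
step 9: x = -417
step 10: x = -641
The first disagreement with the printout is at step 7, where the value should be x = 111.

step 7, x = 111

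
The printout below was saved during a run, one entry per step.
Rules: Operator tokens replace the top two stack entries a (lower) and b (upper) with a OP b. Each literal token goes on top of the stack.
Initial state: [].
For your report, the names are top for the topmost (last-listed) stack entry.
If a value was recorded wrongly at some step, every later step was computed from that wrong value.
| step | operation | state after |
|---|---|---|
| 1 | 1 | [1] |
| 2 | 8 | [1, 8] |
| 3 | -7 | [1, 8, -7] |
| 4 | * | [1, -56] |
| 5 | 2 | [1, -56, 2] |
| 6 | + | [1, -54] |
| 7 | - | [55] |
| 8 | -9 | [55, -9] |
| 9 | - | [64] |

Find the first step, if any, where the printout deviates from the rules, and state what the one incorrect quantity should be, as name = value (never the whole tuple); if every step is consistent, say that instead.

no error

1. push 1: top = 1 (checks out)
2. push 8: top = 8 (agrees with the printout)
3. push -7: top = -7 (no discrepancy)
4. 8 * -7 = -56 (no discrepancy)
5. push 2: top = 2 (agrees with the printout)
6. -56 + 2 = -54 (exactly as logged)
7. 1 - -54 = 55 (consistent with the printout)
8. push -9: top = -9 (matches)
9. 55 - -9 = 64 (verified)
All steps check out; nothing to correct.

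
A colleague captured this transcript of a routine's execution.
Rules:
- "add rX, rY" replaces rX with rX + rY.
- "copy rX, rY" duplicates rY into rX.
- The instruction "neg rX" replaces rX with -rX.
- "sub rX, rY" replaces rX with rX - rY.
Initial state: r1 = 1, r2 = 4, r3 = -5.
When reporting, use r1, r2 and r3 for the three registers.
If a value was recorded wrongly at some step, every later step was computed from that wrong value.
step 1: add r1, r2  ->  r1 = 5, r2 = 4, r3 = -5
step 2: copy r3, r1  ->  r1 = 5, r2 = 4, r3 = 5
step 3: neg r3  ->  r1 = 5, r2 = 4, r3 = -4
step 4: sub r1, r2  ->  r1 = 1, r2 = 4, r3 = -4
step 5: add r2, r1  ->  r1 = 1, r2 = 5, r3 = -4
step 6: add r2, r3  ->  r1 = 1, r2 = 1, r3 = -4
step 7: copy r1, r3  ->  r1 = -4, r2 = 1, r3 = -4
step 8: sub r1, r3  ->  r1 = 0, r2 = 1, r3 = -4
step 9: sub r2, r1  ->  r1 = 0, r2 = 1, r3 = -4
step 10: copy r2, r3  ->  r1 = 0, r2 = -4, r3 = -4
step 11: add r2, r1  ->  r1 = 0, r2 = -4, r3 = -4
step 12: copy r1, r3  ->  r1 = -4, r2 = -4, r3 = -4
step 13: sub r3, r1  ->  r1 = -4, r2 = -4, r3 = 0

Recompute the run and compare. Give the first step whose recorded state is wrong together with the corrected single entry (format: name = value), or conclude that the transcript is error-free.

Step 1: r1 = 1 + 4 = 5 — confirmed correct.
Step 2: r3 = 5 — agrees with the transcript.
Step 3: r3 = -(5) = -5 — the transcript disagrees here.
So the first discrepancy is step 3, where the right value is r3 = -5.

step 3, r3 = -5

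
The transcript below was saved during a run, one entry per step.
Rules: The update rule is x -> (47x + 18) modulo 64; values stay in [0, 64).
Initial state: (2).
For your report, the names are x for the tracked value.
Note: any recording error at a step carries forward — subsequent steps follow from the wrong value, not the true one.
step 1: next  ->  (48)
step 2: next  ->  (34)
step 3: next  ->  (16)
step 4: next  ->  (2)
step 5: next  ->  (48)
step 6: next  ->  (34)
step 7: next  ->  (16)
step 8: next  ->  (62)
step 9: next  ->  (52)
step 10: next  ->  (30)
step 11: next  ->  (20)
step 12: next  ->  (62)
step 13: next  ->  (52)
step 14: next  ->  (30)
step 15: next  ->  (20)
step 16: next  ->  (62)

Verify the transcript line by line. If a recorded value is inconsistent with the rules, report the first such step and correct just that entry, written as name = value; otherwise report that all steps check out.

step 8, x = 2

Recomputing the run from the initial state:
step 1: x = 48
step 2: x = 34
step 3: x = 16
step 4: x = 2
step 5: x = 48
step 6: x = 34
step 7: x = 16
step 8: x = 2
step 9: x = 48
step 10: x = 34
step 11: x = 16
step 12: x = 2
step 13: x = 48
step 14: x = 34
step 15: x = 16
step 16: x = 2
The first disagreement with the transcript is at step 8, where the value should be x = 2.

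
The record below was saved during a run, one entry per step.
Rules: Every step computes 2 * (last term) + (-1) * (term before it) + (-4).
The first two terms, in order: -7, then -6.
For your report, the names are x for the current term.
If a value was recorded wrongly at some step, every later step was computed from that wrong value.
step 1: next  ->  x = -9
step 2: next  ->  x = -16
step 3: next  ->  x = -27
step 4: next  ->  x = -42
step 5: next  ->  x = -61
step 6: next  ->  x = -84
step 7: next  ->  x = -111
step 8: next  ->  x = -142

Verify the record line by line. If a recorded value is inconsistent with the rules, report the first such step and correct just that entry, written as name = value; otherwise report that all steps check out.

step 1: x = 2*(-6) + (-1)*(-7) + (-4) = -9 -> exactly as logged
step 2: x = 2*(-9) + (-1)*(-6) + (-4) = -16 -> same as recorded
step 3: x = 2*(-16) + (-1)*(-9) + (-4) = -27 -> verified
step 4: x = 2*(-27) + (-1)*(-16) + (-4) = -42 -> consistent with the record
step 5: x = 2*(-42) + (-1)*(-27) + (-4) = -61 -> in agreement
step 6: x = 2*(-61) + (-1)*(-42) + (-4) = -84 -> no discrepancy
step 7: x = 2*(-84) + (-1)*(-61) + (-4) = -111 -> same as recorded
step 8: x = 2*(-111) + (-1)*(-84) + (-4) = -142 -> matches
All steps check out; nothing to correct.

no error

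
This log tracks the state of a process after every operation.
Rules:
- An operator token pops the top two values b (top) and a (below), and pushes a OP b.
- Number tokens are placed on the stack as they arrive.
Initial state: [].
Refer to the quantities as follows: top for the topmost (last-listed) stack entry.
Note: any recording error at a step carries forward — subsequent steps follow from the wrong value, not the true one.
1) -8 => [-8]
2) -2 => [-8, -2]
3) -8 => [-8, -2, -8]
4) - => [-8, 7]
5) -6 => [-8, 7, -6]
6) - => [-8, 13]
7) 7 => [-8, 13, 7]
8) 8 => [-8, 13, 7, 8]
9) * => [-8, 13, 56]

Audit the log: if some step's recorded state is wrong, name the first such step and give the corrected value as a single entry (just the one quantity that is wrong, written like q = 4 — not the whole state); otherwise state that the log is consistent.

step 1: push -8: top = -8 -> checks out
step 2: push -2: top = -2 -> no discrepancy
step 3: push -8: top = -8 -> matches
step 4: -2 - -8 = 6 -> the log disagrees here
First deviation found at step 4; the corrected entry is top = 6.

step 4, top = 6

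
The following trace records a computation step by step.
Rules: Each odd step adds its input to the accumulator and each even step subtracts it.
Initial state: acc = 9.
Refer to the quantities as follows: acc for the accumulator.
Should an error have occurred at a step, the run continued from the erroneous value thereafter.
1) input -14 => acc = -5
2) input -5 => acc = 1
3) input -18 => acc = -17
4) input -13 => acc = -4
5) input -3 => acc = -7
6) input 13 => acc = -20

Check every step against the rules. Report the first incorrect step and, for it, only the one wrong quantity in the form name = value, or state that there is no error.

step 1: acc = 9 + -14 = -5 -> in agreement
step 2: acc = -5 - -5 = 0 -> this is not what the trace shows
The audit stops at step 2: the recorded entry is wrong and should be acc = 0.

step 2, acc = 0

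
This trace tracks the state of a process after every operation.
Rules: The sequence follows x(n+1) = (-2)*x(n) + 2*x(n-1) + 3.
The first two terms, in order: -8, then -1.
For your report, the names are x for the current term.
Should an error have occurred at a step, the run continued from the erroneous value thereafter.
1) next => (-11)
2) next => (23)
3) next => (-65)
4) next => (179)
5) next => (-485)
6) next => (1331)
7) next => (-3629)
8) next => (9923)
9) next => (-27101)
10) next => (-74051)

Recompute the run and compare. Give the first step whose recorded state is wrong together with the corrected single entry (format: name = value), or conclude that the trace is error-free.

step 10, x = 74051

Step 1: x = -2*(-1) + (2)*(-8) + (3) = -11 — matches.
Step 2: x = -2*(-11) + (2)*(-1) + (3) = 23 — exactly as logged.
Step 3: x = -2*(23) + (2)*(-11) + (3) = -65 — verified.
Step 4: x = -2*(-65) + (2)*(23) + (3) = 179 — in agreement.
Step 5: x = -2*(179) + (2)*(-65) + (3) = -485 — no discrepancy.
Step 6: x = -2*(-485) + (2)*(179) + (3) = 1331 — matches.
Step 7: x = -2*(1331) + (2)*(-485) + (3) = -3629 — same as recorded.
Step 8: x = -2*(-3629) + (2)*(1331) + (3) = 9923 — checks out.
Step 9: x = -2*(9923) + (2)*(-3629) + (3) = -27101 — confirmed correct.
Step 10: x = -2*(-27101) + (2)*(9923) + (3) = 74051 — the entry is off here.
The earliest wrong entry is at step 10: it should read x = 74051.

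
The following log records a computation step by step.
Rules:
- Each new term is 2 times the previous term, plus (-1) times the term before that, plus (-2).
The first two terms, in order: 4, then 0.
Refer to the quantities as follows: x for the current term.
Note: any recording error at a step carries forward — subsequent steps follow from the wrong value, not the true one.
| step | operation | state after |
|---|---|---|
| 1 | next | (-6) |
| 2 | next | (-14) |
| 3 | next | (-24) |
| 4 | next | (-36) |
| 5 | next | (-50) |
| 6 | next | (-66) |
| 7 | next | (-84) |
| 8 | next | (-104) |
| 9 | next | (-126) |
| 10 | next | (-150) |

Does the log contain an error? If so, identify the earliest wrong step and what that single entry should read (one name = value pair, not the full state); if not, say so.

1. x = 2*(0) + (-1)*(4) + (-2) = -6 (no discrepancy)
2. x = 2*(-6) + (-1)*(0) + (-2) = -14 (no discrepancy)
3. x = 2*(-14) + (-1)*(-6) + (-2) = -24 (checks out)
4. x = 2*(-24) + (-1)*(-14) + (-2) = -36 (no discrepancy)
5. x = 2*(-36) + (-1)*(-24) + (-2) = -50 (checks out)
6. x = 2*(-50) + (-1)*(-36) + (-2) = -66 (verified)
7. x = 2*(-66) + (-1)*(-50) + (-2) = -84 (verified)
8. x = 2*(-84) + (-1)*(-66) + (-2) = -104 (same as recorded)
9. x = 2*(-104) + (-1)*(-84) + (-2) = -126 (matches)
10. x = 2*(-126) + (-1)*(-104) + (-2) = -150 (same as recorded)
The recomputation confirms every line.

no error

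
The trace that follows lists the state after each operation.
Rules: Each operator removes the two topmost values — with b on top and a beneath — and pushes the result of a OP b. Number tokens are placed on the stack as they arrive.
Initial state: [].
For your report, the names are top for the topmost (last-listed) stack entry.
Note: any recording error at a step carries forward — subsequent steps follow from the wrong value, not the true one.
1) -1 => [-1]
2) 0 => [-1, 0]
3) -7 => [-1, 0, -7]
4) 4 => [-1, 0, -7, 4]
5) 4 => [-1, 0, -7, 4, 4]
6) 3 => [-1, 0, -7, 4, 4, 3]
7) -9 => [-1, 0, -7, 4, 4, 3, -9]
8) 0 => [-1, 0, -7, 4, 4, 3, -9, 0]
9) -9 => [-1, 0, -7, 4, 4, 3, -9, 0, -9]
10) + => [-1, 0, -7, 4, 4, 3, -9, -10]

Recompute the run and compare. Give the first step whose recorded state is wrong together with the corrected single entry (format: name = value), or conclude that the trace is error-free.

step 10, top = -9

Recomputing the run from the initial state:
step 1: [-1]
step 2: [-1, 0]
step 3: [-1, 0, -7]
step 4: [-1, 0, -7, 4]
step 5: [-1, 0, -7, 4, 4]
step 6: [-1, 0, -7, 4, 4, 3]
step 7: [-1, 0, -7, 4, 4, 3, -9]
step 8: [-1, 0, -7, 4, 4, 3, -9, 0]
step 9: [-1, 0, -7, 4, 4, 3, -9, 0, -9]
step 10: [-1, 0, -7, 4, 4, 3, -9, -9]
The first disagreement with the trace is at step 10, where the value should be top = -9.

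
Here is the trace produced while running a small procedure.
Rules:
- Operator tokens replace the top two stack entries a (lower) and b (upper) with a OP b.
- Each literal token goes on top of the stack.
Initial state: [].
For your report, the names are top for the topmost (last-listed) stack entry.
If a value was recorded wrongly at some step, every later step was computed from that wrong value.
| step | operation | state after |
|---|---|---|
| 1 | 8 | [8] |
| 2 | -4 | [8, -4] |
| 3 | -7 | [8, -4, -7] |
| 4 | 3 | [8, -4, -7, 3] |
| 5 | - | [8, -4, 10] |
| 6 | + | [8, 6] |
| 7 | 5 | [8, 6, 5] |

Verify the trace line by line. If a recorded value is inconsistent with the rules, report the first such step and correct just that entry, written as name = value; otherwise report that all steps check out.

step 5, top = -10

Step 1: push 8: top = 8 — checks out.
Step 2: push -4: top = -4 — matches.
Step 3: push -7: top = -7 — in agreement.
Step 4: push 3: top = 3 — verified.
Step 5: -7 - 3 = -10 — the trace disagrees here.
First incorrect step: 5; the correct value is top = -10.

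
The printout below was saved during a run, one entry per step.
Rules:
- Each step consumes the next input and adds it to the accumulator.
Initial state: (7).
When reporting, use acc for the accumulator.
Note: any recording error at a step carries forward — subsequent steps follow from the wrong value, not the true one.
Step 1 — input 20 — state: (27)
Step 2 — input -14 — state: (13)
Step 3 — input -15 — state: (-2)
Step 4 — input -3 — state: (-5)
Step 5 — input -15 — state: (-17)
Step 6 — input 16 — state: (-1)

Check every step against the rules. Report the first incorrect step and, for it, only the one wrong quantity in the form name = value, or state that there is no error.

Step 1: acc = 7 + 20 = 27 — no discrepancy.
Step 2: acc = 27 + -14 = 13 — same as recorded.
Step 3: acc = 13 + -15 = -2 — consistent with the printout.
Step 4: acc = -2 + -3 = -5 — checks out.
Step 5: acc = -5 + -15 = -20 — the printout disagrees here.
The earliest wrong entry is at step 5: it should read acc = -20.

step 5, acc = -20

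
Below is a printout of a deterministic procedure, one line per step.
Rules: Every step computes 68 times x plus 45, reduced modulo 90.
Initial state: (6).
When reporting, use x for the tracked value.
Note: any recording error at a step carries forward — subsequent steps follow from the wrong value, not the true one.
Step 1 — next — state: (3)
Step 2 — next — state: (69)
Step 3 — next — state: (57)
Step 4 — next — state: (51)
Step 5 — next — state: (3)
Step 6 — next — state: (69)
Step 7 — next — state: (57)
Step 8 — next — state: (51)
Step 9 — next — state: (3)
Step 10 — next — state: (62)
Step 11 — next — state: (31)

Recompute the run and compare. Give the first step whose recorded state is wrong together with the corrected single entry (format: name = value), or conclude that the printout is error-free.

step 1: x = (68*6 + 45) mod 90 = 3 -> verified
step 2: x = (68*3 + 45) mod 90 = 69 -> in agreement
step 3: x = (68*69 + 45) mod 90 = 57 -> consistent with the printout
step 4: x = (68*57 + 45) mod 90 = 51 -> verified
step 5: x = (68*51 + 45) mod 90 = 3 -> confirmed correct
step 6: x = (68*3 + 45) mod 90 = 69 -> same as recorded
step 7: x = (68*69 + 45) mod 90 = 57 -> exactly as logged
step 8: x = (68*57 + 45) mod 90 = 51 -> consistent with the printout
step 9: x = (68*51 + 45) mod 90 = 3 -> checks out
step 10: x = (68*3 + 45) mod 90 = 69 -> the recorded entry deviates here
That makes step 10 the first incorrect line — x = 69 is what it should show.

step 10, x = 69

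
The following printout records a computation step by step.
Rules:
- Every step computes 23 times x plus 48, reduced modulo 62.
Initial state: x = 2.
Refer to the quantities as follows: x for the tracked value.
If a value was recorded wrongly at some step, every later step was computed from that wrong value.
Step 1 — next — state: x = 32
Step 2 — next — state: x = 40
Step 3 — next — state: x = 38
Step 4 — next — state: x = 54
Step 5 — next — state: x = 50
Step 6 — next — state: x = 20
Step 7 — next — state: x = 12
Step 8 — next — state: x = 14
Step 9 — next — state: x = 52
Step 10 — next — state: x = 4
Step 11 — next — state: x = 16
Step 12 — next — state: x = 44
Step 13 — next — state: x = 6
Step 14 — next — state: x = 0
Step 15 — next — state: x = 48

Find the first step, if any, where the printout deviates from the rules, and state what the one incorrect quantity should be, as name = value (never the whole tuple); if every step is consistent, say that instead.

step 1: x = (23*2 + 48) mod 62 = 32 -> agrees with the printout
step 2: x = (23*32 + 48) mod 62 = 40 -> agrees with the printout
step 3: x = (23*40 + 48) mod 62 = 38 -> matches
step 4: x = (23*38 + 48) mod 62 = 54 -> checks out
step 5: x = (23*54 + 48) mod 62 = 50 -> same as recorded
step 6: x = (23*50 + 48) mod 62 = 20 -> consistent with the printout
step 7: x = (23*20 + 48) mod 62 = 12 -> consistent with the printout
step 8: x = (23*12 + 48) mod 62 = 14 -> no discrepancy
step 9: x = (23*14 + 48) mod 62 = 60 -> this is not what the printout shows
Conclusion: step 9 carries the first error; the entry should be x = 60.

step 9, x = 60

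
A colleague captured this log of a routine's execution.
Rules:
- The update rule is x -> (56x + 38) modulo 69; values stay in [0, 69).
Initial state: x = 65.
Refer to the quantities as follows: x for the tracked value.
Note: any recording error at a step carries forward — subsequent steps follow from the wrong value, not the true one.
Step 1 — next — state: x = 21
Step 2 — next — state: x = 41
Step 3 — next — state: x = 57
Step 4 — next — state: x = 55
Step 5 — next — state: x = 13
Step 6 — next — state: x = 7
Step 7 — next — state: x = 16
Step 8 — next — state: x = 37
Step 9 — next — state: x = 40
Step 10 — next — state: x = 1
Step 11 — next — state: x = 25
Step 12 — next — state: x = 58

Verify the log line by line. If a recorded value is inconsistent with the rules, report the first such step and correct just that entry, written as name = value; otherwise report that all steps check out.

step 4, x = 56

Recomputing the run from the initial state:
step 1: x = 21
step 2: x = 41
step 3: x = 57
step 4: x = 56
step 5: x = 0
step 6: x = 38
step 7: x = 27
step 8: x = 32
step 9: x = 36
step 10: x = 53
step 11: x = 39
step 12: x = 14
The first disagreement with the log is at step 4, where the value should be x = 56.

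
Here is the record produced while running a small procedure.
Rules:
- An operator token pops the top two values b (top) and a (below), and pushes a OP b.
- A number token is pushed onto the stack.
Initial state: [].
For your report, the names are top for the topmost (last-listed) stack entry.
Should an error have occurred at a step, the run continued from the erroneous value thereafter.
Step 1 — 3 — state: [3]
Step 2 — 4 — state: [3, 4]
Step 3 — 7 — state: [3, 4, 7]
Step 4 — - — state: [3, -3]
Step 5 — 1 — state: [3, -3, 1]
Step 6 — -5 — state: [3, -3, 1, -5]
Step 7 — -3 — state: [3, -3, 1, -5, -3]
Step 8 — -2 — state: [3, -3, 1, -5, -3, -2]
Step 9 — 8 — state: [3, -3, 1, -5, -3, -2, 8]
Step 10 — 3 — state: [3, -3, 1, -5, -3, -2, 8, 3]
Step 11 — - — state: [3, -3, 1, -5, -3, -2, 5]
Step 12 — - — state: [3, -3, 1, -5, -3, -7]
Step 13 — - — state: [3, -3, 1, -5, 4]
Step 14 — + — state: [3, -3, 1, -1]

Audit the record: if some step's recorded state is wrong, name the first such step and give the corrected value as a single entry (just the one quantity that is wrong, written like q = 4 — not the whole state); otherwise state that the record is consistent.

Step 1: push 3: top = 3 — consistent with the record.
Step 2: push 4: top = 4 — confirmed correct.
Step 3: push 7: top = 7 — in agreement.
Step 4: 4 - 7 = -3 — confirmed correct.
Step 5: push 1: top = 1 — exactly as logged.
Step 6: push -5: top = -5 — in agreement.
Step 7: push -3: top = -3 — confirmed correct.
Step 8: push -2: top = -2 — matches.
Step 9: push 8: top = 8 — matches.
Step 10: push 3: top = 3 — in agreement.
Step 11: 8 - 3 = 5 — same as recorded.
Step 12: -2 - 5 = -7 — in agreement.
Step 13: -3 - -7 = 4 — verified.
Step 14: -5 + 4 = -1 — checks out.
All entries verified; no error found.

no error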